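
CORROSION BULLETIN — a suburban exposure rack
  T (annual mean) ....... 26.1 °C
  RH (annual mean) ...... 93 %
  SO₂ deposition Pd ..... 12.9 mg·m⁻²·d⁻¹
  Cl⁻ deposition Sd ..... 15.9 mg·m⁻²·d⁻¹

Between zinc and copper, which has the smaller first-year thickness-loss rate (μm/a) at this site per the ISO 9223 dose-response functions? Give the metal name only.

zinc

zinc: f(T) = -0.071·(T−10) [T>10 °C] = -1.1431
  sulphur-dioxide contribution → 0.9135 μm/a
  chloride contribution → 1.638 μm/a
  total first-year rate 2.552 μm/a
copper: f(T) = -0.080·(T−10) [T>10 °C] = -1.2880
  sulphur-dioxide contribution → 0.6865 μm/a
  chloride contribution → 2.211 μm/a
  total first-year rate 2.897 μm/a
Ordering by μm/a: copper (2.9) > zinc (2.55)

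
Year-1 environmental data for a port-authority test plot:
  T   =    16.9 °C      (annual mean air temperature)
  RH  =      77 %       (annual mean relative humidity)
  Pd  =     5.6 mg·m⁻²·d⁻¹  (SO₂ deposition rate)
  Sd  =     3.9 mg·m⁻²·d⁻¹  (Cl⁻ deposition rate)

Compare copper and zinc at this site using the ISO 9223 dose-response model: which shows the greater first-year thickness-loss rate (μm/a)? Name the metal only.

copper

copper: T>10 °C ⇒ hinge -0.080·(16.9−10) = -0.5520
  sulphur-dioxide contribution → 0.4488 μm/a
  chloride contribution → 0.5418 μm/a
  total first-year rate 0.9906 μm/a
zinc: T>10 °C ⇒ hinge -0.071·(16.9−10) = -0.4899
  sulphur-dioxide contribution → 0.5825 μm/a
  chloride contribution → 0.296 μm/a
  total first-year rate 0.8785 μm/a
Ordering by μm/a: copper (0.991) > zinc (0.879)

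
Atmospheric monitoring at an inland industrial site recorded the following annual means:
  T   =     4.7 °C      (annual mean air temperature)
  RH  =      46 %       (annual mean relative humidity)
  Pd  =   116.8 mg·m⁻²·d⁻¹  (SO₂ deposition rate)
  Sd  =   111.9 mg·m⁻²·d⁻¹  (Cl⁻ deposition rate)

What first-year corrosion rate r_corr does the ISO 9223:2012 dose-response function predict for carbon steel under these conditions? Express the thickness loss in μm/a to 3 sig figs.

carbon steel: f(T) = +0.150·(T−10) [T≤10 °C] = -0.7950
  SO₂ term: 1.77·116.8^0.52·exp(0.02·46-0.7950) = 23.84
  Sd branch = 0.102·Sd^0.62·e^(0.033·RH+0.04·T) = 10.47 μm/a
  r_corr = 23.84 + 10.47 = 34.31 μm/a

r_corr = 34.3 μm/a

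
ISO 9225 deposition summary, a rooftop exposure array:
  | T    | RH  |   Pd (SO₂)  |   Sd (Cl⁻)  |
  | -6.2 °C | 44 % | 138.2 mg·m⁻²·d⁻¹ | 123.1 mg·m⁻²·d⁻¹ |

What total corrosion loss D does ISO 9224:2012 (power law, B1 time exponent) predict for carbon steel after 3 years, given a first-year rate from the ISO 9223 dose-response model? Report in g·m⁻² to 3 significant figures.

D(3) = 162 g·m⁻²

carbon steel: f(T) = +0.150·(T−10) [T≤10 °C] = -2.4300
  SO₂ term: 1.77·138.2^0.52·exp(0.02·44-2.4300) = 4.874
  Sd branch = 0.102·Sd^0.62·e^(0.033·RH+0.04·T) = 6.721 μm/a
  sum: 4.874 + 6.721 → r_corr = 11.6 μm/a
Power-law: D(3) = r_corr · 3^0.523
  D(3) = 11.6 × 3^0.523 = 11.6 × 1.776 = 20.6 μm
  Mass loss = 20.6 μm × 7.85 g/cm³ = 161.7 g·m⁻²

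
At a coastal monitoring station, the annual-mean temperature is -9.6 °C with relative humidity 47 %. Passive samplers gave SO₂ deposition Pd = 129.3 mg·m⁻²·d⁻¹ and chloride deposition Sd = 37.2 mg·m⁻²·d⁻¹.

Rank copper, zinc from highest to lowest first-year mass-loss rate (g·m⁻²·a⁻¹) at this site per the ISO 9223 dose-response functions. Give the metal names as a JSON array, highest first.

["zinc", "copper"]

copper: f(T) = +0.126·(T−10) [T≤10 °C] = -2.4696
  Pd branch = 0.0053·Pd^0.26·e^(0.059·RH+f) = 0.02541 μm/a
  Cl⁻ term: 0.01025·37.2^0.27·exp(0.036·47+0.049·-9.6) = 0.09232
  sum: 0.02541 + 0.09232 → r_corr = 0.1177 μm/a
  mass loss = 0.1177 μm/a × 8.96 g/cm³ = 1.055 g·m⁻²·a⁻¹
zinc: temperature factor f = +0.038·(-19.6) = -0.7448
  SO₂ term: 0.0129·129.3^0.44·exp(0.046·47-0.7448) = 0.452
  Cl⁻ term: 0.0175·37.2^0.57·exp(0.008·47+0.085·-9.6) = 0.08854
  r_corr = 0.452 + 0.08854 = 0.5406 μm/a
  mass loss = 0.5406 μm/a × 7.14 g/cm³ = 3.86 g·m⁻²·a⁻¹
Ordering by g·m⁻²·a⁻¹: zinc (3.86) > copper (1.05)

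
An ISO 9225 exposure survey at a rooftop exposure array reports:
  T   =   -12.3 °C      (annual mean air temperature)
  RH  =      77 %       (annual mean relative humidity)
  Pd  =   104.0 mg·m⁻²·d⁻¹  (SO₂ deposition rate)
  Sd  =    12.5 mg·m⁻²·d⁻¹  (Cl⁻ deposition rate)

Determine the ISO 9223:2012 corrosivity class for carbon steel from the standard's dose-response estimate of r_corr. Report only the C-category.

carbon steel: f(T) = +0.150·(T−10) [T≤10 °C] = -3.3450
  Pd branch = 1.77·Pd^0.52·e^(0.02·RH+f) = 3.258 μm/a
  Sd branch = 0.102·Sd^0.62·e^(0.033·RH+0.04·T) = 3.789 μm/a
  sum: 3.258 + 3.789 → r_corr = 7.047 μm/a
7.05 μm/a falls in (1.3, 25] for carbon steel → category C2

C2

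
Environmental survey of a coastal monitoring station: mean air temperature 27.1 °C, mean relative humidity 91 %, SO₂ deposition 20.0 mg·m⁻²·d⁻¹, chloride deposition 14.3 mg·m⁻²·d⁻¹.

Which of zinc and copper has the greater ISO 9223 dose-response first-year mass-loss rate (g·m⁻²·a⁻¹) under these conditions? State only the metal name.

zinc: temperature factor f = -0.071·(17.1) = -1.2141
  Pd branch = 0.0129·Pd^0.44·e^(0.046·RH+f) = 0.9413 μm/a
  Cl⁻ term: 0.0175·14.3^0.57·exp(0.008·91+0.085·27.1) = 1.653
  r_corr = 0.9413 + 1.653 = 2.594 μm/a
  mass loss = 2.594 μm/a × 7.14 g/cm³ = 18.52 g·m⁻²·a⁻¹
copper: T>10 °C ⇒ hinge -0.080·(27.1−10) = -1.3680
  SO₂ term: 0.0053·20.0^0.26·exp(0.059·91-1.3680) = 0.6312
  Cl⁻ term: 0.01025·14.3^0.27·exp(0.036·91+0.049·27.1) = 2.099
  sum: 0.6312 + 2.099 → r_corr = 2.731 μm/a
  mass loss = 2.731 μm/a × 8.96 g/cm³ = 24.47 g·m⁻²·a⁻¹
Ordering by g·m⁻²·a⁻¹: copper (24.5) > zinc (18.5)

copper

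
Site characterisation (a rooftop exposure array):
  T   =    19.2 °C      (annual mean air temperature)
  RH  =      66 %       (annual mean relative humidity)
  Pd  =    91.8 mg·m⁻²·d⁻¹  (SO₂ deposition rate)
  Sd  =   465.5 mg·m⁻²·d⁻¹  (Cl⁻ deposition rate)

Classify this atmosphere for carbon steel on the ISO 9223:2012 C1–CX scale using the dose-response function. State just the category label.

carbon steel: temperature factor f = -0.054·(9.2) = -0.4968
  Pd branch = 1.77·Pd^0.52·e^(0.02·RH+f) = 42.28 μm/a
  Cl⁻ term: 0.102·465.5^0.62·exp(0.033·66+0.04·19.2) = 87.53
  sum: 42.28 + 87.53 → r_corr = 129.8 μm/a
130 μm/a falls in (80, 200] for carbon steel → category C5

C5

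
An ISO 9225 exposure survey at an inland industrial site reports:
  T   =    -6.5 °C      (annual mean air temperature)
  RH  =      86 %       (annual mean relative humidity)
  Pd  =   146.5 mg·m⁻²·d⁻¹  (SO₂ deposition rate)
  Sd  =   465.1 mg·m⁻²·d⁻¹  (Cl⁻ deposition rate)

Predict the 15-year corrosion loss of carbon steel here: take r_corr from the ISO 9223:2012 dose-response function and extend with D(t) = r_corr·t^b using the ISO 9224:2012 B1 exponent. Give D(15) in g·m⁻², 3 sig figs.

D(15) = 2.32e+03 g·m⁻²

carbon steel: temperature factor f = +0.150·(-16.5) = -2.4750
  sulphur-dioxide contribution → 11.13 μm/a
  chloride contribution → 60.55 μm/a
  total first-year rate 71.67 μm/a
Long-term exponent b (ISO 9224 Table 2, B1) = 0.523
  D(15) = 71.67 × 15^0.523 = 71.67 × 4.122 = 295.4 μm
  Mass loss = 295.4 μm × 7.85 g/cm³ = 2319 g·m⁻²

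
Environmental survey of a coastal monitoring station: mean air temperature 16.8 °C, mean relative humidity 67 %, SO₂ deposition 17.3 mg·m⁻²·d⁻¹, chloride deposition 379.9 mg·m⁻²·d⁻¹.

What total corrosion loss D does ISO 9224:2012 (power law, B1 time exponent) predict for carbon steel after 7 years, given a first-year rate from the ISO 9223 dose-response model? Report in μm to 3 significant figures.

carbon steel: f(T) = -0.054·(T−10) [T>10 °C] = -0.3672
  SO₂ term: 1.77·17.3^0.52·exp(0.02·67-0.3672) = 20.62
  Cl⁻ term: 0.102·379.9^0.62·exp(0.033·67+0.04·16.8) = 72.45
  sum: 20.62 + 72.45 → r_corr = 93.07 μm/a
Power-law: D(7) = r_corr · 7^0.523
  D(7) = 93.07 × 7^0.523 = 93.07 × 2.767 = 257.5 μm

D(7) = 258 μm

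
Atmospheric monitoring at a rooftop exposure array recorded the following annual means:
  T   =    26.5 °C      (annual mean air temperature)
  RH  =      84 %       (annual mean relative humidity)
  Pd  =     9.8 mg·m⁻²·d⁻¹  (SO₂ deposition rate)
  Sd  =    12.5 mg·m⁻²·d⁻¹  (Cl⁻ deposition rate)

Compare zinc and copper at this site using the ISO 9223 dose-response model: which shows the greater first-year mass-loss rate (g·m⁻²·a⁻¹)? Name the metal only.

copper

zinc: f(T) = -0.071·(T−10) [T>10 °C] = -1.1715
  Pd branch = 0.0129·Pd^0.44·e^(0.046·RH+f) = 0.5201 μm/a
  Cl⁻ term: 0.0175·12.5^0.57·exp(0.008·84+0.085·26.5) = 1.375
  sum: 0.5201 + 1.375 → r_corr = 1.895 μm/a
  mass loss = 1.895 μm/a × 7.14 g/cm³ = 13.53 g·m⁻²·a⁻¹
copper: temperature factor f = -0.080·(16.5) = -1.3200
  Pd branch = 0.0053·Pd^0.26·e^(0.059·RH+f) = 0.364 μm/a
  Cl⁻ term: 0.01025·12.5^0.27·exp(0.036·84+0.049·26.5) = 1.528
  sum: 0.364 + 1.528 → r_corr = 1.892 μm/a
  mass loss = 1.892 μm/a × 8.96 g/cm³ = 16.95 g·m⁻²·a⁻¹
Ordering by g·m⁻²·a⁻¹: copper (17) > zinc (13.5)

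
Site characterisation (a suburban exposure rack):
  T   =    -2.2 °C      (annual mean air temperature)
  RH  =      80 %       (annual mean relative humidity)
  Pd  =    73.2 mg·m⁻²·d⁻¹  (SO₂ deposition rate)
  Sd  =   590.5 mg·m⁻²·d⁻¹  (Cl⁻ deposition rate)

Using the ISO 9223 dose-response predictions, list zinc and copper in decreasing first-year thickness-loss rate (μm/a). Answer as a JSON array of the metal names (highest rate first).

["zinc", "copper"]

zinc: f(T) = +0.038·(T−10) [T≤10 °C] = -0.4636
  Pd branch = 0.0129·Pd^0.44·e^(0.046·RH+f) = 2.127 μm/a
  Cl⁻ term: 0.0175·590.5^0.57·exp(0.008·80+0.085·-2.2) = 1.046
  r_corr = 2.127 + 1.046 = 3.173 μm/a
copper: temperature factor f = +0.126·(-12.2) = -1.5372
  Pd branch = 0.0053·Pd^0.26·e^(0.059·RH+f) = 0.3902 μm/a
  Sd branch = 0.01025·Sd^0.27·e^(0.036·RH+0.049·T) = 0.9181 μm/a
  sum: 0.3902 + 0.9181 → r_corr = 1.308 μm/a
Ordering by μm/a: zinc (3.17) > copper (1.31)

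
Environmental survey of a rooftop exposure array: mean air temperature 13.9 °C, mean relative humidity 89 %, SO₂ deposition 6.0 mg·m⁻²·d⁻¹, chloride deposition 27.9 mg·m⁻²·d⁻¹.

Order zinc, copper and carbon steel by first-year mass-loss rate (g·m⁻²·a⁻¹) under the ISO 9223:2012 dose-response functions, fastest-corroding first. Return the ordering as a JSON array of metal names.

["carbon steel", "copper", "zinc"]

zinc: T>10 °C ⇒ hinge -0.071·(13.9−10) = -0.2769
  SO₂ term: 0.0129·6.0^0.44·exp(0.046·89-0.2769) = 1.29
  Cl⁻ term: 0.0175·27.9^0.57·exp(0.008·89+0.085·13.9) = 0.7751
  r_corr = 1.29 + 0.7751 = 2.066 μm/a
  mass loss = 2.066 μm/a × 7.14 g/cm³ = 14.75 g·m⁻²·a⁻¹
copper: T>10 °C ⇒ hinge -0.080·(13.9−10) = -0.3120
  SO₂ term: 0.0053·6.0^0.26·exp(0.059·89-0.3120) = 1.179
  Sd branch = 0.01025·Sd^0.27·e^(0.036·RH+0.049·T) = 1.226 μm/a
  sum: 1.179 + 1.226 → r_corr = 2.405 μm/a
  mass loss = 2.405 μm/a × 8.96 g/cm³ = 21.55 g·m⁻²·a⁻¹
carbon steel: T>10 °C ⇒ hinge -0.054·(13.9−10) = -0.2106
  Pd branch = 1.77·Pd^0.52·e^(0.02·RH+f) = 21.59 μm/a
  Cl⁻ term: 0.102·27.9^0.62·exp(0.033·89+0.04·13.9) = 26.42
  sum: 21.59 + 26.42 → r_corr = 48 μm/a
  mass loss = 48 μm/a × 7.85 g/cm³ = 376.8 g·m⁻²·a⁻¹
Ordering by g·m⁻²·a⁻¹: carbon steel (377) > copper (21.5) > zinc (14.7)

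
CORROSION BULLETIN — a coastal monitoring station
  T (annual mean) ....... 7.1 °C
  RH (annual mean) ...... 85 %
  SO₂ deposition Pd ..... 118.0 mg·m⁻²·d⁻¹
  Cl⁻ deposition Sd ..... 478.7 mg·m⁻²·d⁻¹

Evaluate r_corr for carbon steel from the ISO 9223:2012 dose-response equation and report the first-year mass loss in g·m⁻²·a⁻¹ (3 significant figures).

carbon steel: temperature factor f = +0.150·(-2.9) = -0.4350
  sulphur-dioxide contribution → 74.94 μm/a
  chloride contribution → 102.7 μm/a
  total first-year rate 177.7 μm/a
Convert to mass loss: 177.7 μm/a × 7.85 g/cm³ = 1395 g·m⁻²·a⁻¹

r_corr = 1.39e+03 g·m⁻²·a⁻¹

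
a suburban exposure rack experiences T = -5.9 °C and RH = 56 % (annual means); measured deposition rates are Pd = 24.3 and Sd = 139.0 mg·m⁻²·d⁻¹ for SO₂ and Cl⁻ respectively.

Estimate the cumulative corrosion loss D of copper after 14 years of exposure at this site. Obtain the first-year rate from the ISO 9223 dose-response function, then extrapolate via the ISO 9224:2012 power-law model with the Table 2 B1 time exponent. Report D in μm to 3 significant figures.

copper: f(T) = +0.126·(T−10) [T≤10 °C] = -2.0034
  Pd branch = 0.0053·Pd^0.26·e^(0.059·RH+f) = 0.0446 μm/a
  Sd branch = 0.01025·Sd^0.27·e^(0.036·RH+0.049·T) = 0.2184 μm/a
  sum: 0.0446 + 0.2184 → r_corr = 0.263 μm/a
Long-term exponent b (ISO 9224 Table 2, B1) = 0.667
  D(14) = 0.263 × 14^0.667 = 0.263 × 5.814 = 1.529 μm

D(14) = 1.53 μm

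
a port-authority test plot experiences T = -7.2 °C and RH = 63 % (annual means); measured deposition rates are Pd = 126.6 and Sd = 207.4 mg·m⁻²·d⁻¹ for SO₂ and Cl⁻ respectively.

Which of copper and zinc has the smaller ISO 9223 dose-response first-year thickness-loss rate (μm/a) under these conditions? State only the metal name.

copper: T≤10 °C ⇒ hinge +0.126·(-7.2−10) = -2.1672
  SO₂ term: 0.0053·126.6^0.26·exp(0.059·63-2.1672) = 0.0879
  Cl⁻ term: 0.01025·207.4^0.27·exp(0.036·63+0.049·-7.2) = 0.2938
  r_corr = 0.0879 + 0.2938 = 0.3817 μm/a
zinc: T≤10 °C ⇒ hinge +0.038·(-7.2−10) = -0.6536
  SO₂ term: 0.0129·126.6^0.44·exp(0.046·63-0.6536) = 1.024
  Cl⁻ term: 0.0175·207.4^0.57·exp(0.008·63+0.085·-7.2) = 0.3286
  r_corr = 1.024 + 0.3286 = 1.353 μm/a
Ordering by μm/a: zinc (1.35) > copper (0.382)

copper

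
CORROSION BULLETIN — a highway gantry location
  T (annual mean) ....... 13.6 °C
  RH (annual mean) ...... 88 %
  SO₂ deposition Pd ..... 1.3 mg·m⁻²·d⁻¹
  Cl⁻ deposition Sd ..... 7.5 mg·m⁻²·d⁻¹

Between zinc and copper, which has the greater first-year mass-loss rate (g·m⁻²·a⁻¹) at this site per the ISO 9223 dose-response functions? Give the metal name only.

copper

zinc: temperature factor f = -0.071·(3.6) = -0.2556
  SO₂ term: 0.0129·1.3^0.44·exp(0.046·88-0.2556) = 0.6423
  Sd branch = 0.0175·Sd^0.57·e^(0.008·RH+0.085·T) = 0.3545 μm/a
  r_corr = 0.6423 + 0.3545 = 0.9968 μm/a
  mass loss = 0.9968 μm/a × 7.14 g/cm³ = 7.117 g·m⁻²·a⁻¹
copper: T>10 °C ⇒ hinge -0.080·(13.6−10) = -0.2880
  Pd branch = 0.0053·Pd^0.26·e^(0.059·RH+f) = 0.765 μm/a
  Cl⁻ term: 0.01025·7.5^0.27·exp(0.036·88+0.049·13.6) = 0.8171
  r_corr = 0.765 + 0.8171 = 1.582 μm/a
  mass loss = 1.582 μm/a × 8.96 g/cm³ = 14.18 g·m⁻²·a⁻¹
Ordering by g·m⁻²·a⁻¹: copper (14.2) > zinc (7.12)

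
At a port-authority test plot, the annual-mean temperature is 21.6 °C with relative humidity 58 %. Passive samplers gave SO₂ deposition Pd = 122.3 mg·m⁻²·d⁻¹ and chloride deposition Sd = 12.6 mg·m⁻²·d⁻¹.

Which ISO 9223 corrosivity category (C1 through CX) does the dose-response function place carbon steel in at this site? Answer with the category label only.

carbon steel: T>10 °C ⇒ hinge -0.054·(21.6−10) = -0.6264
  Pd branch = 1.77·Pd^0.52·e^(0.02·RH+f) = 36.74 μm/a
  Sd branch = 0.102·Sd^0.62·e^(0.033·RH+0.04·T) = 7.894 μm/a
  r_corr = 36.74 + 7.894 = 44.64 μm/a
44.6 μm/a falls in (25, 50] for carbon steel → category C3

C3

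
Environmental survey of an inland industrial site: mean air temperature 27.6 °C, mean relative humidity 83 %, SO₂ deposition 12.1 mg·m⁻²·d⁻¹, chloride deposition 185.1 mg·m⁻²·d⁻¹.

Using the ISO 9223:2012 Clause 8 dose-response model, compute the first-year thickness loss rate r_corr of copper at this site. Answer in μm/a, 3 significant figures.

copper: temperature factor f = -0.080·(17.6) = -1.4080
  SO₂ term: 0.0053·12.1^0.26·exp(0.059·83-1.4080) = 0.3319
  Cl⁻ term: 0.01025·185.1^0.27·exp(0.036·83+0.049·27.6) = 3.221
  sum: 0.3319 + 3.221 → r_corr = 3.553 μm/a

r_corr = 3.55 μm/a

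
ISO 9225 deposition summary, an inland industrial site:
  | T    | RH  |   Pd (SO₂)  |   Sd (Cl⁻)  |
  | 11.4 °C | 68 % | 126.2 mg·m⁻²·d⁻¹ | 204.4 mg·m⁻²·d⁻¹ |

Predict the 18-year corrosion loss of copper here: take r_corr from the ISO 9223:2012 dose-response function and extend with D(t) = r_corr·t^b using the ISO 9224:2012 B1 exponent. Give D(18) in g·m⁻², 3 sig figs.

copper: f(T) = -0.080·(T−10) [T>10 °C] = -0.1120
  sulphur-dioxide contribution → 0.9211 μm/a
  chloride contribution → 0.8716 μm/a
  ⇒ r_corr(copper) = 1.793 μm/a
ISO 9224: D(t) = r_corr · t^b with b = 0.667 (copper, B1)
  D(18) = 1.793 × 18^0.667 = 1.793 × 6.875 = 12.32 μm
  Mass loss = 12.32 μm × 8.96 g/cm³ = 110.4 g·m⁻²

D(18) = 110 g·m⁻²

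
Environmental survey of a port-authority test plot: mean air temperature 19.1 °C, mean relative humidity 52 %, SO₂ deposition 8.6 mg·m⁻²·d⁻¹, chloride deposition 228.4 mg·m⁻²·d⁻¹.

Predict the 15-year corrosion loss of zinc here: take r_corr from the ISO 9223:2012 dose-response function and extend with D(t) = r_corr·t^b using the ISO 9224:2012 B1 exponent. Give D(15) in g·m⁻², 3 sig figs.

zinc: T>10 °C ⇒ hinge -0.071·(19.1−10) = -0.6461
  SO₂ term: 0.0129·8.6^0.44·exp(0.046·52-0.6461) = 0.1905
  Sd branch = 0.0175·Sd^0.57·e^(0.008·RH+0.085·T) = 2.973 μm/a
  r_corr = 0.1905 + 2.973 = 3.164 μm/a
Long-term exponent b (ISO 9224 Table 2, B1) = 0.813
  D(15) = 3.164 × 15^0.813 = 3.164 × 9.04 = 28.6 μm
  Mass loss = 28.6 μm × 7.14 g/cm³ = 204.2 g·m⁻²

D(15) = 204 g·m⁻²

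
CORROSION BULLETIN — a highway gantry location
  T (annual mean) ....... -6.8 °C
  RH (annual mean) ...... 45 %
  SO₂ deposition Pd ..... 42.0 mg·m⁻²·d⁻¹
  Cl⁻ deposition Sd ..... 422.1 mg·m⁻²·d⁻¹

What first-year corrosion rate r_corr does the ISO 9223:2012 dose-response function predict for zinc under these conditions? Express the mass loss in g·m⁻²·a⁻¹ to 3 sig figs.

r_corr = 5.15 g·m⁻²·a⁻¹

zinc: temperature factor f = +0.038·(-16.8) = -0.6384
  Pd branch = 0.0129·Pd^0.44·e^(0.046·RH+f) = 0.2796 μm/a
  Sd branch = 0.0175·Sd^0.57·e^(0.008·RH+0.085·T) = 0.4414 μm/a
  r_corr = 0.2796 + 0.4414 = 0.721 μm/a
Convert to mass loss: 0.721 μm/a × 7.14 g/cm³ = 5.148 g·m⁻²·a⁻¹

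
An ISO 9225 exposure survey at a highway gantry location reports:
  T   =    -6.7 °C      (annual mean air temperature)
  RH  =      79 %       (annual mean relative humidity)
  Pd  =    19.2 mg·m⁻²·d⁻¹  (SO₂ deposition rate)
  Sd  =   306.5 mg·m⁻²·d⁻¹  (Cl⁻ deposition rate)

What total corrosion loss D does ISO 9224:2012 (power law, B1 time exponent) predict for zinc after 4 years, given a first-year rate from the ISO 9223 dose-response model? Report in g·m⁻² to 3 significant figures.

zinc: temperature factor f = +0.038·(-16.7) = -0.6346
  sulphur-dioxide contribution → 0.9503 μm/a
  chloride contribution → 0.4869 μm/a
  total first-year rate 1.437 μm/a
Long-term exponent b (ISO 9224 Table 2, B1) = 0.813
  D(4) = 1.437 × 4^0.813 = 1.437 × 3.087 = 4.436 μm
  Mass loss = 4.436 μm × 7.14 g/cm³ = 31.67 g·m⁻²

D(4) = 31.7 g·m⁻²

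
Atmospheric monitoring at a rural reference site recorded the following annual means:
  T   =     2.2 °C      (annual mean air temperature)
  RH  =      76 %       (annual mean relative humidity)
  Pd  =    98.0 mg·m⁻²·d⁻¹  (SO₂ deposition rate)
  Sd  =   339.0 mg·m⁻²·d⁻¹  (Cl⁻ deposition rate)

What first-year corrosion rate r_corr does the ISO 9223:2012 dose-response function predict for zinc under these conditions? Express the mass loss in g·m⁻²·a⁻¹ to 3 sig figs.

zinc: T≤10 °C ⇒ hinge +0.038·(2.2−10) = -0.2964
  SO₂ term: 0.0129·98.0^0.44·exp(0.046·76-0.2964) = 2.378
  Cl⁻ term: 0.0175·339.0^0.57·exp(0.008·76+0.085·2.2) = 1.073
  r_corr = 2.378 + 1.073 = 3.451 μm/a
Convert to mass loss: 3.451 μm/a × 7.14 g/cm³ = 24.64 g·m⁻²·a⁻¹

r_corr = 24.6 g·m⁻²·a⁻¹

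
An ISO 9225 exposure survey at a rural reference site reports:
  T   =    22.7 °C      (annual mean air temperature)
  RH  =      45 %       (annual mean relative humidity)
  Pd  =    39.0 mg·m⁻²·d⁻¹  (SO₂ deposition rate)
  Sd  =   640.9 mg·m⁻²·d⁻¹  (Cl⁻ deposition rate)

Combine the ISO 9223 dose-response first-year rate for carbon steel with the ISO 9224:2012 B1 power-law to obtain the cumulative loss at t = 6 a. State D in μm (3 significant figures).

carbon steel: f(T) = -0.054·(T−10) [T>10 °C] = -0.6858
  SO₂ term: 1.77·39.0^0.52·exp(0.02·45-0.6858) = 14.74
  Sd branch = 0.102·Sd^0.62·e^(0.033·RH+0.04·T) = 61.39 μm/a
  r_corr = 14.74 + 61.39 = 76.12 μm/a
Power-law: D(6) = r_corr · 6^0.523
  D(6) = 76.12 × 6^0.523 = 76.12 × 2.553 = 194.3 μm

D(6) = 194 μm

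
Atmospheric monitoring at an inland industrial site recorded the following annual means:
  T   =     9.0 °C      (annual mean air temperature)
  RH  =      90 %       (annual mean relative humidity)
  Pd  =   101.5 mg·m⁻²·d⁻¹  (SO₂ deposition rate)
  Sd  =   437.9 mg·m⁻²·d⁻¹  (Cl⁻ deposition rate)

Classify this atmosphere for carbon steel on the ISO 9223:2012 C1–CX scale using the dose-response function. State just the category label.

carbon steel: f(T) = +0.150·(T−10) [T≤10 °C] = -0.1500
  Pd branch = 1.77·Pd^0.52·e^(0.02·RH+f) = 101.8 μm/a
  Cl⁻ term: 0.102·437.9^0.62·exp(0.033·90+0.04·9.0) = 123.7
  r_corr = 101.8 + 123.7 = 225.6 μm/a
Category bounds: 200…700 μm/a bracket r_corr ⇒ CX

CX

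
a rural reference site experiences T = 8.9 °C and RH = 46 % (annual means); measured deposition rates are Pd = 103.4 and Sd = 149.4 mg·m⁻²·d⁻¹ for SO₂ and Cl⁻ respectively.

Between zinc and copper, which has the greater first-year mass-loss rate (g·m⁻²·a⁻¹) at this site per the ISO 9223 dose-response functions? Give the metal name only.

zinc

zinc: temperature factor f = +0.038·(-1.1) = -0.0418
  Pd branch = 0.0129·Pd^0.44·e^(0.046·RH+f) = 0.7903 μm/a
  Sd branch = 0.0175·Sd^0.57·e^(0.008·RH+0.085·T) = 0.9349 μm/a
  sum: 0.7903 + 0.9349 → r_corr = 1.725 μm/a
  mass loss = 1.725 μm/a × 7.14 g/cm³ = 12.32 g·m⁻²·a⁻¹
copper: f(T) = +0.126·(T−10) [T≤10 °C] = -0.1386
  Pd branch = 0.0053·Pd^0.26·e^(0.059·RH+f) = 0.2326 μm/a
  Cl⁻ term: 0.01025·149.4^0.27·exp(0.036·46+0.049·8.9) = 0.3209
  sum: 0.2326 + 0.3209 → r_corr = 0.5535 μm/a
  mass loss = 0.5535 μm/a × 8.96 g/cm³ = 4.959 g·m⁻²·a⁻¹
Ordering by g·m⁻²·a⁻¹: zinc (12.3) > copper (4.96)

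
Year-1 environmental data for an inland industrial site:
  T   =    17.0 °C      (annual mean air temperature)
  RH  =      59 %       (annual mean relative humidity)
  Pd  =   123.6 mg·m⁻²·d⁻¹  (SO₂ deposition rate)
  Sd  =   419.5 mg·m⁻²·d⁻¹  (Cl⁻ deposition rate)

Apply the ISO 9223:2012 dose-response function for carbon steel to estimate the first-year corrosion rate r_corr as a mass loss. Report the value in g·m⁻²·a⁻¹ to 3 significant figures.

r_corr = 848 g·m⁻²·a⁻¹

carbon steel: f(T) = -0.054·(T−10) [T>10 °C] = -0.3780
  sulphur-dioxide contribution → 48.32 μm/a
  chloride contribution → 59.65 μm/a
  total first-year rate 108 μm/a
Convert to mass loss: 108 μm/a × 7.85 g/cm³ = 847.5 g·m⁻²·a⁻¹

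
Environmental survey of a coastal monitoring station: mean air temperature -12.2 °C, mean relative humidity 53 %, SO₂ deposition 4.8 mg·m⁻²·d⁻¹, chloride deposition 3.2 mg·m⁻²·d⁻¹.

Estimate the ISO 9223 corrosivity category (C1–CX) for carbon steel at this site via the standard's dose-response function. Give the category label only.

carbon steel: f(T) = +0.150·(T−10) [T≤10 °C] = -3.3300
  SO₂ term: 1.77·4.8^0.52·exp(0.02·53-3.3300) = 0.4134
  Sd branch = 0.102·Sd^0.62·e^(0.033·RH+0.04·T) = 0.7404 μm/a
  r_corr = 0.4134 + 0.7404 = 1.154 μm/a
ISO 9223 Table 2 (carbon steel): 0 < 1.15 ≤ 1.3 μm/a ⇒ C1

C1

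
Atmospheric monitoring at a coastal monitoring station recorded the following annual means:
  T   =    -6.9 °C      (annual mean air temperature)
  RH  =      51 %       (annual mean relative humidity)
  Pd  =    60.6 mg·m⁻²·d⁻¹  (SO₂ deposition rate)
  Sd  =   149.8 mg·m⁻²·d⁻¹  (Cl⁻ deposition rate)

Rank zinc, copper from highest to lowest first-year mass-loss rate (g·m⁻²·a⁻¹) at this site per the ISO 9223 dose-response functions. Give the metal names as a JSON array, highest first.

["zinc", "copper"]

zinc: T≤10 °C ⇒ hinge +0.038·(-6.9−10) = -0.6422
  SO₂ term: 0.0129·60.6^0.44·exp(0.046·51-0.6422) = 0.4313
  Sd branch = 0.0175·Sd^0.57·e^(0.008·RH+0.085·T) = 0.2544 μm/a
  sum: 0.4313 + 0.2544 → r_corr = 0.6858 μm/a
  mass loss = 0.6858 μm/a × 7.14 g/cm³ = 4.896 g·m⁻²·a⁻¹
copper: T≤10 °C ⇒ hinge +0.126·(-6.9−10) = -2.1294
  Pd branch = 0.0053·Pd^0.26·e^(0.059·RH+f) = 0.03713 μm/a
  Cl⁻ term: 0.01025·149.8^0.27·exp(0.036·51+0.049·-6.9) = 0.1773
  r_corr = 0.03713 + 0.1773 = 0.2144 μm/a
  mass loss = 0.2144 μm/a × 8.96 g/cm³ = 1.921 g·m⁻²·a⁻¹
Ordering by g·m⁻²·a⁻¹: zinc (4.9) > copper (1.92)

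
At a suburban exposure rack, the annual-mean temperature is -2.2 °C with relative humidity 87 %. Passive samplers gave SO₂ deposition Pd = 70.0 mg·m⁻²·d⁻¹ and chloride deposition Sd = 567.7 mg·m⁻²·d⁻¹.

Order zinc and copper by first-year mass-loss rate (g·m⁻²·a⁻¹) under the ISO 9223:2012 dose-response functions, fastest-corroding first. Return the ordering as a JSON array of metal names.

zinc: T≤10 °C ⇒ hinge +0.038·(-2.2−10) = -0.4636
  sulphur-dioxide contribution → 2.878 μm/a
  chloride contribution → 1.081 μm/a
  ⇒ r_corr(zinc) = 3.96 μm/a
  mass loss = 3.96 μm/a × 7.14 g/cm³ = 28.27 g·m⁻²·a⁻¹
copper: T≤10 °C ⇒ hinge +0.126·(-2.2−10) = -1.5372
  sulphur-dioxide contribution → 0.583 μm/a
  chloride contribution → 1.169 μm/a
  total first-year rate 1.752 μm/a
  mass loss = 1.752 μm/a × 8.96 g/cm³ = 15.7 g·m⁻²·a⁻¹
Ordering by g·m⁻²·a⁻¹: zinc (28.3) > copper (15.7)

["zinc", "copper"]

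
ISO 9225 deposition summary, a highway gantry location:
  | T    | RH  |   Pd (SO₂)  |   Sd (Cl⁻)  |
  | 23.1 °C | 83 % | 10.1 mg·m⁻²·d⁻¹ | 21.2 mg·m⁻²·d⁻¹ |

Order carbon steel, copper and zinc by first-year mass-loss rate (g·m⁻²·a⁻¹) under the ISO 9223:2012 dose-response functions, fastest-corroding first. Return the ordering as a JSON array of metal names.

carbon steel: T>10 °C ⇒ hinge -0.054·(23.1−10) = -0.7074
  sulphur-dioxide contribution → 15.27 μm/a
  chloride contribution → 26.41 μm/a
  total first-year rate 41.68 μm/a
  mass loss = 41.68 μm/a × 7.85 g/cm³ = 327.2 g·m⁻²·a⁻¹
copper: T>10 °C ⇒ hinge -0.080·(23.1−10) = -1.0480
  sulphur-dioxide contribution → 0.4539 μm/a
  chloride contribution → 1.439 μm/a
  total first-year rate 1.893 μm/a
  mass loss = 1.893 μm/a × 8.96 g/cm³ = 16.96 g·m⁻²·a⁻¹
zinc: temperature factor f = -0.071·(13.1) = -0.9301
  sulphur-dioxide contribution → 0.6408 μm/a
  chloride contribution → 1.381 μm/a
  ⇒ r_corr(zinc) = 2.022 μm/a
  mass loss = 2.022 μm/a × 7.14 g/cm³ = 14.43 g·m⁻²·a⁻¹
Ordering by g·m⁻²·a⁻¹: carbon steel (327) > copper (17) > zinc (14.4)

["carbon steel", "copper", "zinc"]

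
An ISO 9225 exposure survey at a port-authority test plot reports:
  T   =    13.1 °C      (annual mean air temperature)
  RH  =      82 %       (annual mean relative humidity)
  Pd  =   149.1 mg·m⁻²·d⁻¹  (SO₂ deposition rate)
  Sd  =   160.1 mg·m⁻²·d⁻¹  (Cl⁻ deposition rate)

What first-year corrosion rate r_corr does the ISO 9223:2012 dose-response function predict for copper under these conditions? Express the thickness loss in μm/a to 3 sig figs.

r_corr = 3.39 μm/a

copper: temperature factor f = -0.080·(3.1) = -0.2480
  Pd branch = 0.0053·Pd^0.26·e^(0.059·RH+f) = 1.918 μm/a
  Cl⁻ term: 0.01025·160.1^0.27·exp(0.036·82+0.049·13.1) = 1.468
  sum: 1.918 + 1.468 → r_corr = 3.386 μm/a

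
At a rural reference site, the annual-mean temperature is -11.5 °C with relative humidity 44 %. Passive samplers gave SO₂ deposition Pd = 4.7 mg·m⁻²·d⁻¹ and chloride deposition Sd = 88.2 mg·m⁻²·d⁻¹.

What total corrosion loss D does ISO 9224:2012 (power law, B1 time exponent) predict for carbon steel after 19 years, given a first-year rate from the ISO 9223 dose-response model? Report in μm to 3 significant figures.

carbon steel: f(T) = +0.150·(T−10) [T≤10 °C] = -3.2250
  Pd branch = 1.77·Pd^0.52·e^(0.02·RH+f) = 0.3794 μm/a
  Sd branch = 0.102·Sd^0.62·e^(0.033·RH+0.04·T) = 4.422 μm/a
  r_corr = 0.3794 + 4.422 = 4.801 μm/a
Power-law: D(19) = r_corr · 19^0.523
  D(19) = 4.801 × 19^0.523 = 4.801 × 4.664 = 22.39 μm

D(19) = 22.4 μm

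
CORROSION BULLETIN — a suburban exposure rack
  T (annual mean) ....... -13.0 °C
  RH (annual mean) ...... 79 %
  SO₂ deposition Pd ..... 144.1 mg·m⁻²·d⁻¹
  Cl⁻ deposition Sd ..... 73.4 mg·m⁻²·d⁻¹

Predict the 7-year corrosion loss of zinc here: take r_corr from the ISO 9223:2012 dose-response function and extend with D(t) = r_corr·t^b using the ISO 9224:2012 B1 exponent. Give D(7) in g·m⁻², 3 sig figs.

zinc: f(T) = +0.038·(T−10) [T≤10 °C] = -0.8740
  Pd branch = 0.0129·Pd^0.44·e^(0.046·RH+f) = 1.816 μm/a
  Cl⁻ term: 0.0175·73.4^0.57·exp(0.008·79+0.085·-13.0) = 0.1262
  sum: 1.816 + 0.1262 → r_corr = 1.942 μm/a
Power-law: D(7) = r_corr · 7^0.813
  D(7) = 1.942 × 7^0.813 = 1.942 × 4.865 = 9.447 μm
  Mass loss = 9.447 μm × 7.14 g/cm³ = 67.45 g·m⁻²

D(7) = 67.5 g·m⁻²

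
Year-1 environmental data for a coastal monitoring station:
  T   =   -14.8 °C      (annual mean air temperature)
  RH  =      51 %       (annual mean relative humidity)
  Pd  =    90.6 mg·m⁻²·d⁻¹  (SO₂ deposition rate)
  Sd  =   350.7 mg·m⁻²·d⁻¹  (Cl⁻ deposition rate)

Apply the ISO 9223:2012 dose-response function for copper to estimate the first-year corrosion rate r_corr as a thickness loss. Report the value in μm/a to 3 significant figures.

r_corr = 0.167 μm/a

copper: T≤10 °C ⇒ hinge +0.126·(-14.8−10) = -3.1248
  sulphur-dioxide contribution → 0.01523 μm/a
  chloride contribution → 0.1515 μm/a
  total first-year rate 0.1667 μm/a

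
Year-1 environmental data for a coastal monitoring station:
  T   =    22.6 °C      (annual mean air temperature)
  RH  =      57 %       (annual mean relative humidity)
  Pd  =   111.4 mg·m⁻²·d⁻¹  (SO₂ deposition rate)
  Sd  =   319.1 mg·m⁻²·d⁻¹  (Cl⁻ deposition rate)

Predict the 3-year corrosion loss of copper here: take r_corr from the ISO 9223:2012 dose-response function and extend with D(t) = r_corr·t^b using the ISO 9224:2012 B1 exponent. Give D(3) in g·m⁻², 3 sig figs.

D(3) = 24.9 g·m⁻²

copper: temperature factor f = -0.080·(12.6) = -1.0080
  Pd branch = 0.0053·Pd^0.26·e^(0.059·RH+f) = 0.1902 μm/a
  Sd branch = 0.01025·Sd^0.27·e^(0.036·RH+0.049·T) = 1.145 μm/a
  r_corr = 0.1902 + 1.145 = 1.335 μm/a
Power-law: D(3) = r_corr · 3^0.667
  D(3) = 1.335 × 3^0.667 = 1.335 × 2.081 = 2.779 μm
  Mass loss = 2.779 μm × 8.96 g/cm³ = 24.9 g·m⁻²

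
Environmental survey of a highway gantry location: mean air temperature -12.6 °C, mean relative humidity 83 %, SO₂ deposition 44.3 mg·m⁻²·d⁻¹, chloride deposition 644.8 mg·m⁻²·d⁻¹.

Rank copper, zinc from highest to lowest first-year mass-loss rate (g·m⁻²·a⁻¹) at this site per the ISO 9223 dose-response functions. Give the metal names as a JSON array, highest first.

copper: T≤10 °C ⇒ hinge +0.126·(-12.6−10) = -2.8476
  sulphur-dioxide contribution → 0.1103 μm/a
  chloride contribution → 0.6292 μm/a
  ⇒ r_corr(copper) = 0.7395 μm/a
  mass loss = 0.7395 μm/a × 8.96 g/cm³ = 6.626 g·m⁻²·a⁻¹
zinc: T≤10 °C ⇒ hinge +0.038·(-12.6−10) = -0.8588
  sulphur-dioxide contribution → 1.319 μm/a
  chloride contribution → 0.4652 μm/a
  ⇒ r_corr(zinc) = 1.784 μm/a
  mass loss = 1.784 μm/a × 7.14 g/cm³ = 12.74 g·m⁻²·a⁻¹
Ordering by g·m⁻²·a⁻¹: zinc (12.7) > copper (6.63)

["zinc", "copper"]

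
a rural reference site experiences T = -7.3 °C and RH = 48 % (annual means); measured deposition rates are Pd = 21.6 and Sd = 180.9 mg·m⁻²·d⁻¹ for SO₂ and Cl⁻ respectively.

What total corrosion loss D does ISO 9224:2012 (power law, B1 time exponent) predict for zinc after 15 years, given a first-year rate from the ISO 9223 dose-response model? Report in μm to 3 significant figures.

zinc: T≤10 °C ⇒ hinge +0.038·(-7.3−10) = -0.6574
  SO₂ term: 0.0129·21.6^0.44·exp(0.046·48-0.6574) = 0.2351
  Cl⁻ term: 0.0175·180.9^0.57·exp(0.008·48+0.085·-7.3) = 0.2673
  r_corr = 0.2351 + 0.2673 = 0.5024 μm/a
Power-law: D(15) = r_corr · 15^0.813
  D(15) = 0.5024 × 15^0.813 = 0.5024 × 9.04 = 4.542 μm

D(15) = 4.54 μm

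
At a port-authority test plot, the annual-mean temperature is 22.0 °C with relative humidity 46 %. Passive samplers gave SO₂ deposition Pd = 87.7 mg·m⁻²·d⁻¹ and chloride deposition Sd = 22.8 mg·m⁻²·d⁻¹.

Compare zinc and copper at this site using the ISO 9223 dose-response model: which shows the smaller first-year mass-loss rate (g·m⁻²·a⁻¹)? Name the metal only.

zinc: f(T) = -0.071·(T−10) [T>10 °C] = -0.8520
  Pd branch = 0.0129·Pd^0.44·e^(0.046·RH+f) = 0.3269 μm/a
  Cl⁻ term: 0.0175·22.8^0.57·exp(0.008·46+0.085·22.0) = 0.975
  sum: 0.3269 + 0.975 → r_corr = 1.302 μm/a
  mass loss = 1.302 μm/a × 7.14 g/cm³ = 9.296 g·m⁻²·a⁻¹
copper: T>10 °C ⇒ hinge -0.080·(22.0−10) = -0.9600
  SO₂ term: 0.0053·87.7^0.26·exp(0.059·46-0.9600) = 0.098
  Cl⁻ term: 0.01025·22.8^0.27·exp(0.036·46+0.049·22.0) = 0.3671
  r_corr = 0.098 + 0.3671 = 0.465 μm/a
  mass loss = 0.465 μm/a × 8.96 g/cm³ = 4.167 g·m⁻²·a⁻¹
Ordering by g·m⁻²·a⁻¹: zinc (9.3) > copper (4.17)

copper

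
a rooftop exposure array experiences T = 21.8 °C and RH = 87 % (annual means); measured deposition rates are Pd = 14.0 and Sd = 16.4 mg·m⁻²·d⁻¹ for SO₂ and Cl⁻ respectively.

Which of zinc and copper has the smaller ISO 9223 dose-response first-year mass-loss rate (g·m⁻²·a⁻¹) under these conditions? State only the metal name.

zinc: temperature factor f = -0.071·(11.8) = -0.8378
  Pd branch = 0.0129·Pd^0.44·e^(0.046·RH+f) = 0.9752 μm/a
  Cl⁻ term: 0.0175·16.4^0.57·exp(0.008·87+0.085·21.8) = 1.103
  r_corr = 0.9752 + 1.103 = 2.078 μm/a
  mass loss = 2.078 μm/a × 7.14 g/cm³ = 14.84 g·m⁻²·a⁻¹
copper: f(T) = -0.080·(T−10) [T>10 °C] = -0.9440
  Pd branch = 0.0053·Pd^0.26·e^(0.059·RH+f) = 0.6943 μm/a
  Cl⁻ term: 0.01025·16.4^0.27·exp(0.036·87+0.049·21.8) = 1.455
  r_corr = 0.6943 + 1.455 = 2.149 μm/a
  mass loss = 2.149 μm/a × 8.96 g/cm³ = 19.26 g·m⁻²·a⁻¹
Ordering by g·m⁻²·a⁻¹: copper (19.3) > zinc (14.8)

zinc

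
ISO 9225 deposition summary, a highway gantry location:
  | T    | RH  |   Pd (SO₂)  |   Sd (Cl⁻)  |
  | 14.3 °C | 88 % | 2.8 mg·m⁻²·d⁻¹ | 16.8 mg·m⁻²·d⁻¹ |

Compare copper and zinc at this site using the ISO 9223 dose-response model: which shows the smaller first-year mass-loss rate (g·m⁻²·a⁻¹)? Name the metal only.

copper: temperature factor f = -0.080·(4.3) = -0.3440
  Pd branch = 0.0053·Pd^0.26·e^(0.059·RH+f) = 0.8831 μm/a
  Sd branch = 0.01025·Sd^0.27·e^(0.036·RH+0.049·T) = 1.051 μm/a
  sum: 0.8831 + 1.051 → r_corr = 1.934 μm/a
  mass loss = 1.934 μm/a × 8.96 g/cm³ = 17.33 g·m⁻²·a⁻¹
zinc: temperature factor f = -0.071·(4.3) = -0.3053
  SO₂ term: 0.0129·2.8^0.44·exp(0.046·88-0.3053) = 0.8566
  Cl⁻ term: 0.0175·16.8^0.57·exp(0.008·88+0.085·14.3) = 0.5958
  r_corr = 0.8566 + 0.5958 = 1.452 μm/a
  mass loss = 1.452 μm/a × 7.14 g/cm³ = 10.37 g·m⁻²·a⁻¹
Ordering by g·m⁻²·a⁻¹: copper (17.3) > zinc (10.4)

zinc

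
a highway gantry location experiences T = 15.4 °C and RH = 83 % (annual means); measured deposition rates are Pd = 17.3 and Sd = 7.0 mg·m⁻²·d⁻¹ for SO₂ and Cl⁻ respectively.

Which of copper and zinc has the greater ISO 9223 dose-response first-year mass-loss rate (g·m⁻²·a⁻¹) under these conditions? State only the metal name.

copper

copper: temperature factor f = -0.080·(5.4) = -0.4320
  SO₂ term: 0.0053·17.3^0.26·exp(0.059·83-0.4320) = 0.9667
  Cl⁻ term: 0.01025·7.0^0.27·exp(0.036·83+0.049·15.4) = 0.7316
  sum: 0.9667 + 0.7316 → r_corr = 1.698 μm/a
  mass loss = 1.698 μm/a × 8.96 g/cm³ = 15.22 g·m⁻²·a⁻¹
zinc: T>10 °C ⇒ hinge -0.071·(15.4−10) = -0.3834
  Pd branch = 0.0129·Pd^0.44·e^(0.046·RH+f) = 1.403 μm/a
  Cl⁻ term: 0.0175·7.0^0.57·exp(0.008·83+0.085·15.4) = 0.3816
  sum: 1.403 + 0.3816 → r_corr = 1.784 μm/a
  mass loss = 1.784 μm/a × 7.14 g/cm³ = 12.74 g·m⁻²·a⁻¹
Ordering by g·m⁻²·a⁻¹: copper (15.2) > zinc (12.7)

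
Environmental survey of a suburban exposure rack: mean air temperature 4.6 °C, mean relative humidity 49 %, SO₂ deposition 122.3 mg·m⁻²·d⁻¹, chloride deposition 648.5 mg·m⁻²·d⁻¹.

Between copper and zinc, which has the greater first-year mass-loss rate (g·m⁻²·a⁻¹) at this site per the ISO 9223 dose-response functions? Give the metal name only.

copper: T≤10 °C ⇒ hinge +0.126·(4.6−10) = -0.6804
  SO₂ term: 0.0053·122.3^0.26·exp(0.059·49-0.6804) = 0.1687
  Cl⁻ term: 0.01025·648.5^0.27·exp(0.036·49+0.049·4.6) = 0.4305
  r_corr = 0.1687 + 0.4305 = 0.5991 μm/a
  mass loss = 0.5991 μm/a × 8.96 g/cm³ = 5.368 g·m⁻²·a⁻¹
zinc: T≤10 °C ⇒ hinge +0.038·(4.6−10) = -0.2052
  SO₂ term: 0.0129·122.3^0.44·exp(0.046·49-0.2052) = 0.8295
  Sd branch = 0.0175·Sd^0.57·e^(0.008·RH+0.085·T) = 1.534 μm/a
  r_corr = 0.8295 + 1.534 = 2.364 μm/a
  mass loss = 2.364 μm/a × 7.14 g/cm³ = 16.88 g·m⁻²·a⁻¹
Ordering by g·m⁻²·a⁻¹: zinc (16.9) > copper (5.37)

zinc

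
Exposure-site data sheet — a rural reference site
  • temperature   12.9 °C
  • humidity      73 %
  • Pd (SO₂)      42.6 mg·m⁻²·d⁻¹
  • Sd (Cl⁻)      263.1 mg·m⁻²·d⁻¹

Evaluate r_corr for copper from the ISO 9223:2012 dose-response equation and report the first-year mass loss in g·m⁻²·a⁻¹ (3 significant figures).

r_corr = 18.2 g·m⁻²·a⁻¹

copper: f(T) = -0.080·(T−10) [T>10 °C] = -0.2320
  SO₂ term: 0.0053·42.6^0.26·exp(0.059·73-0.2320) = 0.8273
  Cl⁻ term: 0.01025·263.1^0.27·exp(0.036·73+0.049·12.9) = 1.202
  r_corr = 0.8273 + 1.202 = 2.03 μm/a
Convert to mass loss: 2.03 μm/a × 8.96 g/cm³ = 18.19 g·m⁻²·a⁻¹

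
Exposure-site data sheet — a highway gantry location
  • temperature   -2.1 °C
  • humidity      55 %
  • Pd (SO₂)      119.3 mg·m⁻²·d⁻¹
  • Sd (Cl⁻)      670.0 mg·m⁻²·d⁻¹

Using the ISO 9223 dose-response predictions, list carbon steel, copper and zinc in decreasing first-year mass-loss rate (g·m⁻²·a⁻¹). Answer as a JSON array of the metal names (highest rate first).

["carbon steel", "zinc", "copper"]

carbon steel: temperature factor f = +0.150·(-12.1) = -1.8150
  Pd branch = 1.77·Pd^0.52·e^(0.02·RH+f) = 10.41 μm/a
  Sd branch = 0.102·Sd^0.62·e^(0.033·RH+0.04·T) = 32.55 μm/a
  sum: 10.41 + 32.55 → r_corr = 42.95 μm/a
  mass loss = 42.95 μm/a × 7.85 g/cm³ = 337.2 g·m⁻²·a⁻¹
copper: temperature factor f = +0.126·(-12.1) = -1.5246
  Pd branch = 0.0053·Pd^0.26·e^(0.059·RH+f) = 0.1027 μm/a
  Sd branch = 0.01025·Sd^0.27·e^(0.036·RH+0.049·T) = 0.3881 μm/a
  r_corr = 0.1027 + 0.3881 = 0.4908 μm/a
  mass loss = 0.4908 μm/a × 8.96 g/cm³ = 4.397 g·m⁻²·a⁻¹
zinc: T≤10 °C ⇒ hinge +0.038·(-2.1−10) = -0.4598
  SO₂ term: 0.0129·119.3^0.44·exp(0.046·55-0.4598) = 0.8383
  Sd branch = 0.0175·Sd^0.57·e^(0.008·RH+0.085·T) = 0.9278 μm/a
  sum: 0.8383 + 0.9278 → r_corr = 1.766 μm/a
  mass loss = 1.766 μm/a × 7.14 g/cm³ = 12.61 g·m⁻²·a⁻¹
Ordering by g·m⁻²·a⁻¹: carbon steel (337) > zinc (12.6) > copper (4.4)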